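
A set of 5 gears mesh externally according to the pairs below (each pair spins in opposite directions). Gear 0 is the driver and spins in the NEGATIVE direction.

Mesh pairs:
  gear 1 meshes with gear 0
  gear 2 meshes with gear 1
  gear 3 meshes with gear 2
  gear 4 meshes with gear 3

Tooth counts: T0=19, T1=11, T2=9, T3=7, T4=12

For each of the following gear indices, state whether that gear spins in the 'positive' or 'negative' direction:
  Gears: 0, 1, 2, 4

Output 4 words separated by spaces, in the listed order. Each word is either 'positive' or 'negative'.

Gear 0 (driver): negative (depth 0)
  gear 1: meshes with gear 0 -> depth 1 -> positive (opposite of gear 0)
  gear 2: meshes with gear 1 -> depth 2 -> negative (opposite of gear 1)
  gear 3: meshes with gear 2 -> depth 3 -> positive (opposite of gear 2)
  gear 4: meshes with gear 3 -> depth 4 -> negative (opposite of gear 3)
Queried indices 0, 1, 2, 4 -> negative, positive, negative, negative

Answer: negative positive negative negative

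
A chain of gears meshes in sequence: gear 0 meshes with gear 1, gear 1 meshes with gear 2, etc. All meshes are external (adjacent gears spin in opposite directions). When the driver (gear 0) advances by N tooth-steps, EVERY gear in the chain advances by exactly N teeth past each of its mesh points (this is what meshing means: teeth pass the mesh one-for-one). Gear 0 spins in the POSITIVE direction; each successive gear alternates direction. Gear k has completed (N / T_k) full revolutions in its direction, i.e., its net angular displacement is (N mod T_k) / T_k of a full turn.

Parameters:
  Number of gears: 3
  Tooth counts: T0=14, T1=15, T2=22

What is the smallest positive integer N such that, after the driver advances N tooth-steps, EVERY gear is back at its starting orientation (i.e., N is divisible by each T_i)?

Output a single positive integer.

Answer: 2310

Derivation:
Gear k returns to start when N is a multiple of T_k.
All gears at start simultaneously when N is a common multiple of [14, 15, 22]; the smallest such N is lcm(14, 15, 22).
Start: lcm = T0 = 14
Fold in T1=15: gcd(14, 15) = 1; lcm(14, 15) = 14 * 15 / 1 = 210 / 1 = 210
Fold in T2=22: gcd(210, 22) = 2; lcm(210, 22) = 210 * 22 / 2 = 4620 / 2 = 2310
Full cycle length = 2310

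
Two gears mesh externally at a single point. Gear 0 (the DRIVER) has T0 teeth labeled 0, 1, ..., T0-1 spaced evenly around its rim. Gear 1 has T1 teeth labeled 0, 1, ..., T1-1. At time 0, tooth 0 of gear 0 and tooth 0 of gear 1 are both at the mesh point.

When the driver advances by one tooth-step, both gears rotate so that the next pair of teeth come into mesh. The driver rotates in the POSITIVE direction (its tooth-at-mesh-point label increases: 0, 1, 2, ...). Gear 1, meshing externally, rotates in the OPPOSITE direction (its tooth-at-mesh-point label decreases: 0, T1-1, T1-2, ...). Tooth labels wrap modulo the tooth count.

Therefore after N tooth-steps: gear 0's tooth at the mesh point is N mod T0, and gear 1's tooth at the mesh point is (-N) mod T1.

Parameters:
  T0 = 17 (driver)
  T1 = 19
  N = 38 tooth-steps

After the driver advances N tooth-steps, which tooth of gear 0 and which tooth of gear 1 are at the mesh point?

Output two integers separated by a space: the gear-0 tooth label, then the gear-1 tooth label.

Answer: 4 0

Derivation:
Gear 0 (driver, T0=17): tooth at mesh = N mod T0
  38 = 2 * 17 + 4, so 38 mod 17 = 4
  gear 0 tooth = 4
Gear 1 (driven, T1=19): tooth at mesh = (-N) mod T1
  38 = 2 * 19 + 0, so 38 mod 19 = 0
  (-38) mod 19 = 0
Mesh after 38 steps: gear-0 tooth 4 meets gear-1 tooth 0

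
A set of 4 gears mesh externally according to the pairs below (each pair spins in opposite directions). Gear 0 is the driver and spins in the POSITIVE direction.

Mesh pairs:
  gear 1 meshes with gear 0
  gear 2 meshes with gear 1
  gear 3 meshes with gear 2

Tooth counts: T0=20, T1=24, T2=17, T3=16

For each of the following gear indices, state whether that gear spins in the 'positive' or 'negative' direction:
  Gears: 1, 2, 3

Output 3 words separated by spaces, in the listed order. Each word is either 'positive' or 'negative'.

Gear 0 (driver): positive (depth 0)
  gear 1: meshes with gear 0 -> depth 1 -> negative (opposite of gear 0)
  gear 2: meshes with gear 1 -> depth 2 -> positive (opposite of gear 1)
  gear 3: meshes with gear 2 -> depth 3 -> negative (opposite of gear 2)
Queried indices 1, 2, 3 -> negative, positive, negative

Answer: negative positive negative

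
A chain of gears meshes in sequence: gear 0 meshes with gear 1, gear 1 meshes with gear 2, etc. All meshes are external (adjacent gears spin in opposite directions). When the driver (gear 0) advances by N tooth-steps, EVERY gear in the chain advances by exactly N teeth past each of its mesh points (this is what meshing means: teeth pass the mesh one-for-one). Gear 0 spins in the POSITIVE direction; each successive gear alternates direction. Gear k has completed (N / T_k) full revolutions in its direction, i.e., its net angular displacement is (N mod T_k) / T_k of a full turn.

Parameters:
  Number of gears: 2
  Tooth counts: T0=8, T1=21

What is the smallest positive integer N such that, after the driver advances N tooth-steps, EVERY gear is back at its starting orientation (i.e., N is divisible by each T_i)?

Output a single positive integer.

Gear k returns to start when N is a multiple of T_k.
All gears at start simultaneously when N is a common multiple of [8, 21]; the smallest such N is lcm(8, 21).
Start: lcm = T0 = 8
Fold in T1=21: gcd(8, 21) = 1; lcm(8, 21) = 8 * 21 / 1 = 168 / 1 = 168
Full cycle length = 168

Answer: 168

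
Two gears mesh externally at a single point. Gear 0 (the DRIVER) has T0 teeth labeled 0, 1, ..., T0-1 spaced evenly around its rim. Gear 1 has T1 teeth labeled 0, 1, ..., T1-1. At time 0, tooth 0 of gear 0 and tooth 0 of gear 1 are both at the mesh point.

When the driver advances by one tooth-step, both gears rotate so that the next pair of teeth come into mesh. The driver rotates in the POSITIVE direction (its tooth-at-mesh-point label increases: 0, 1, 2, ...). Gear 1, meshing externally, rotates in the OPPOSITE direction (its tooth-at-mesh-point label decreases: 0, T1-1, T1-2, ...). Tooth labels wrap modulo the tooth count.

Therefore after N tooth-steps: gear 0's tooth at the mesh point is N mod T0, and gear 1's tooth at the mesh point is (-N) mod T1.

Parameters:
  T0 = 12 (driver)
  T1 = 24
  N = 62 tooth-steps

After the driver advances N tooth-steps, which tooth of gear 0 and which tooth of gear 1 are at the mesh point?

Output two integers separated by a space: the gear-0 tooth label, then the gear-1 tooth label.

Gear 0 (driver, T0=12): tooth at mesh = N mod T0
  62 = 5 * 12 + 2, so 62 mod 12 = 2
  gear 0 tooth = 2
Gear 1 (driven, T1=24): tooth at mesh = (-N) mod T1
  62 = 2 * 24 + 14, so 62 mod 24 = 14
  (-62) mod 24 = (-14) mod 24 = 24 - 14 = 10
Mesh after 62 steps: gear-0 tooth 2 meets gear-1 tooth 10

Answer: 2 10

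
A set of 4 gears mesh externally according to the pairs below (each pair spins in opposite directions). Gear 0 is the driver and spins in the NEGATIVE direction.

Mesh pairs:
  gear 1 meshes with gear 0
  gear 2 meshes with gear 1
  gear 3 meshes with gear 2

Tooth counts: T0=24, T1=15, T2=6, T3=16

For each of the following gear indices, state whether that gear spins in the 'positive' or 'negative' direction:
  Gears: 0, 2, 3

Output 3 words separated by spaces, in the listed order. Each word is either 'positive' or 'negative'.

Answer: negative negative positive

Derivation:
Gear 0 (driver): negative (depth 0)
  gear 1: meshes with gear 0 -> depth 1 -> positive (opposite of gear 0)
  gear 2: meshes with gear 1 -> depth 2 -> negative (opposite of gear 1)
  gear 3: meshes with gear 2 -> depth 3 -> positive (opposite of gear 2)
Queried indices 0, 2, 3 -> negative, negative, positive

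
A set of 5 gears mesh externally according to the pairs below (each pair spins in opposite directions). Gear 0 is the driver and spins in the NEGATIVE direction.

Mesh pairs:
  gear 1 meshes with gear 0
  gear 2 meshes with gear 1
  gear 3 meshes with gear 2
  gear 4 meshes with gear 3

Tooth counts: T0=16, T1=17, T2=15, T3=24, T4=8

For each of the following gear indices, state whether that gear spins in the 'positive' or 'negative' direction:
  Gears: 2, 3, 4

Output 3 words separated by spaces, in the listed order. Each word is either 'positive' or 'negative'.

Gear 0 (driver): negative (depth 0)
  gear 1: meshes with gear 0 -> depth 1 -> positive (opposite of gear 0)
  gear 2: meshes with gear 1 -> depth 2 -> negative (opposite of gear 1)
  gear 3: meshes with gear 2 -> depth 3 -> positive (opposite of gear 2)
  gear 4: meshes with gear 3 -> depth 4 -> negative (opposite of gear 3)
Queried indices 2, 3, 4 -> negative, positive, negative

Answer: negative positive negative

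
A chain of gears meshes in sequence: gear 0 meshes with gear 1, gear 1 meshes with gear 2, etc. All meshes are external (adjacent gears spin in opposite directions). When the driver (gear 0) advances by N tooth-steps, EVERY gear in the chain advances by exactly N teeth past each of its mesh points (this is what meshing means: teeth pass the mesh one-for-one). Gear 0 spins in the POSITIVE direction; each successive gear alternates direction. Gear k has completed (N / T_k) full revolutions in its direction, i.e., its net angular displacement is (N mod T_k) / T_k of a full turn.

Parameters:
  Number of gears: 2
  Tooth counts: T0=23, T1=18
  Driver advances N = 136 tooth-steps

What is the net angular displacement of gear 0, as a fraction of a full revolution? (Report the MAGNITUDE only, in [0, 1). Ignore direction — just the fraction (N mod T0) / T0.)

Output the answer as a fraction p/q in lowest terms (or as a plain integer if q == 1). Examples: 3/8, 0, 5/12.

Answer: 21/23

Derivation:
Chain of 2 gears, tooth counts: [23, 18]
  gear 0: T0=23, direction=positive, advance = 136 mod 23 = 21 teeth = 21/23 turn
  gear 1: T1=18, direction=negative, advance = 136 mod 18 = 10 teeth = 10/18 turn
Gear 0: 136 mod 23 = 21
Fraction = 21 / 23 = 21/23 (gcd(21,23)=1) = 21/23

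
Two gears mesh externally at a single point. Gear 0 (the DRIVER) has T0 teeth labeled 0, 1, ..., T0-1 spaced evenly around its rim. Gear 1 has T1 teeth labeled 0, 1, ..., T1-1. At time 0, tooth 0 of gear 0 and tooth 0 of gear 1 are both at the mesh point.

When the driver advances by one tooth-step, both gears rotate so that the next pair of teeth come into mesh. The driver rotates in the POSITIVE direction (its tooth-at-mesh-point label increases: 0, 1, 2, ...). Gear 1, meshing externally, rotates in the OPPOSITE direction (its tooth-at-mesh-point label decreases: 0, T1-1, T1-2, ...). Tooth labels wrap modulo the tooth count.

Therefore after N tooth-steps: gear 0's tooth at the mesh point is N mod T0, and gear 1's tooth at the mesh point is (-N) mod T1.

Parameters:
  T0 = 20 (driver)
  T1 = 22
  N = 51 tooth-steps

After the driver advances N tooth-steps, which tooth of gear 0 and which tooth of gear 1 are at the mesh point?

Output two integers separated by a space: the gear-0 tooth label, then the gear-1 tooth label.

Gear 0 (driver, T0=20): tooth at mesh = N mod T0
  51 = 2 * 20 + 11, so 51 mod 20 = 11
  gear 0 tooth = 11
Gear 1 (driven, T1=22): tooth at mesh = (-N) mod T1
  51 = 2 * 22 + 7, so 51 mod 22 = 7
  (-51) mod 22 = (-7) mod 22 = 22 - 7 = 15
Mesh after 51 steps: gear-0 tooth 11 meets gear-1 tooth 15

Answer: 11 15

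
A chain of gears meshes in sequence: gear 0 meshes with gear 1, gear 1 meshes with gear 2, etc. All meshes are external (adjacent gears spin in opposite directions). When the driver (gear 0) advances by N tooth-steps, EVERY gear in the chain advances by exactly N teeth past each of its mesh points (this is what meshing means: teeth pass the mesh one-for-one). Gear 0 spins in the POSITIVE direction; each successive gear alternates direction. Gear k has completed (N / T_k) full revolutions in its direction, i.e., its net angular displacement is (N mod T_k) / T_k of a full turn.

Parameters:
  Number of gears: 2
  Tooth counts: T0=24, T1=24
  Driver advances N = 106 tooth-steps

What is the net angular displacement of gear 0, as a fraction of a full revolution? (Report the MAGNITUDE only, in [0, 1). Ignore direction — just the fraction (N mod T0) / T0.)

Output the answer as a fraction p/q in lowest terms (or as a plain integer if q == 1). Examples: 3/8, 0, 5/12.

Answer: 5/12

Derivation:
Chain of 2 gears, tooth counts: [24, 24]
  gear 0: T0=24, direction=positive, advance = 106 mod 24 = 10 teeth = 10/24 turn
  gear 1: T1=24, direction=negative, advance = 106 mod 24 = 10 teeth = 10/24 turn
Gear 0: 106 mod 24 = 10
Fraction = 10 / 24 = 5/12 (gcd(10,24)=2) = 5/12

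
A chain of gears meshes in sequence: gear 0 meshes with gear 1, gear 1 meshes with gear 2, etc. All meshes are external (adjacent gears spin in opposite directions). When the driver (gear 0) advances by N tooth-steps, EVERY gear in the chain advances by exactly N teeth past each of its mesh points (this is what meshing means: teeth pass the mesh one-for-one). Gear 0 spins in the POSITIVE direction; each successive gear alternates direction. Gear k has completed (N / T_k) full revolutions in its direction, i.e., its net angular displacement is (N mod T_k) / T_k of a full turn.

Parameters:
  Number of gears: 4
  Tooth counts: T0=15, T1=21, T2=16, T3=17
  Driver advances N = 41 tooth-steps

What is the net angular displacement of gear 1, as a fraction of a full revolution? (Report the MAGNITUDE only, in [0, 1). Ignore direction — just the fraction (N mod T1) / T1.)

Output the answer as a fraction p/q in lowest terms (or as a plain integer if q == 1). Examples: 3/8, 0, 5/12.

Chain of 4 gears, tooth counts: [15, 21, 16, 17]
  gear 0: T0=15, direction=positive, advance = 41 mod 15 = 11 teeth = 11/15 turn
  gear 1: T1=21, direction=negative, advance = 41 mod 21 = 20 teeth = 20/21 turn
  gear 2: T2=16, direction=positive, advance = 41 mod 16 = 9 teeth = 9/16 turn
  gear 3: T3=17, direction=negative, advance = 41 mod 17 = 7 teeth = 7/17 turn
Gear 1: 41 mod 21 = 20
Fraction = 20 / 21 = 20/21 (gcd(20,21)=1) = 20/21

Answer: 20/21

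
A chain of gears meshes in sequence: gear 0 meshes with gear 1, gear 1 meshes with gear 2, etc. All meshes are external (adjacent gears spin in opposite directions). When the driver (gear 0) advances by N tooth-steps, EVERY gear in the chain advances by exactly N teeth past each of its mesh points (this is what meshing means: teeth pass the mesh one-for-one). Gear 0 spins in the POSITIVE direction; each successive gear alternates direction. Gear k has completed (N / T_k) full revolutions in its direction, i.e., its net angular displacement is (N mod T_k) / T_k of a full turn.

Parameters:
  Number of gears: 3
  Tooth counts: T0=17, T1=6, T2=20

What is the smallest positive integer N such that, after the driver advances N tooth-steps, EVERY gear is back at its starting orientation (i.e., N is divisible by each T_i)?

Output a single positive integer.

Answer: 1020

Derivation:
Gear k returns to start when N is a multiple of T_k.
All gears at start simultaneously when N is a common multiple of [17, 6, 20]; the smallest such N is lcm(17, 6, 20).
Start: lcm = T0 = 17
Fold in T1=6: gcd(17, 6) = 1; lcm(17, 6) = 17 * 6 / 1 = 102 / 1 = 102
Fold in T2=20: gcd(102, 20) = 2; lcm(102, 20) = 102 * 20 / 2 = 2040 / 2 = 1020
Full cycle length = 1020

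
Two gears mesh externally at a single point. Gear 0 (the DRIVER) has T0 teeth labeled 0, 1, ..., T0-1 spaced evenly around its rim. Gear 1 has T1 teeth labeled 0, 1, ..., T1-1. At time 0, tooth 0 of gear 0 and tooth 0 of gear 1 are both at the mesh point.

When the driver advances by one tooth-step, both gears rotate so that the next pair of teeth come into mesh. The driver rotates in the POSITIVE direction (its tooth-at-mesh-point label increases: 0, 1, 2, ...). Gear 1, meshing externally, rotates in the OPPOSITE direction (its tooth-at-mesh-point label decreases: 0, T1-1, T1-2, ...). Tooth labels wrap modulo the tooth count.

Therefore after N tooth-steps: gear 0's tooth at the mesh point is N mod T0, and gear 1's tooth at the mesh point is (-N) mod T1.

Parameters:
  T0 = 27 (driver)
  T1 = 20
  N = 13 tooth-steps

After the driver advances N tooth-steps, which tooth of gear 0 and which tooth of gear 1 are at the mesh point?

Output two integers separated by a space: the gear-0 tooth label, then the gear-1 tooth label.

Answer: 13 7

Derivation:
Gear 0 (driver, T0=27): tooth at mesh = N mod T0
  13 = 0 * 27 + 13, so 13 mod 27 = 13
  gear 0 tooth = 13
Gear 1 (driven, T1=20): tooth at mesh = (-N) mod T1
  13 = 0 * 20 + 13, so 13 mod 20 = 13
  (-13) mod 20 = (-13) mod 20 = 20 - 13 = 7
Mesh after 13 steps: gear-0 tooth 13 meets gear-1 tooth 7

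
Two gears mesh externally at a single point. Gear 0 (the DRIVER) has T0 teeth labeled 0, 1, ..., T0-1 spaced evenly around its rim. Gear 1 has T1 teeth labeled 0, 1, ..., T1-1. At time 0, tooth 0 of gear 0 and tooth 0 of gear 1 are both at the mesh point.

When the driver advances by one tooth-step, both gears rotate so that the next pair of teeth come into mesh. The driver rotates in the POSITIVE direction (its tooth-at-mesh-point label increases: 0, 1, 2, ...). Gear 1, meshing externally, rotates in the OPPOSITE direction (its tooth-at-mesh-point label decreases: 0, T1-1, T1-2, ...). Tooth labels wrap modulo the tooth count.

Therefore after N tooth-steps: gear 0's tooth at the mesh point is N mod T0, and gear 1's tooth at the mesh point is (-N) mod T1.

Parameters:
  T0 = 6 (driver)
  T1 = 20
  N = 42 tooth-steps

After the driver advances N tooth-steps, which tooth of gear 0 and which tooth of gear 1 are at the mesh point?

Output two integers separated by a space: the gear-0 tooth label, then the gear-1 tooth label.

Gear 0 (driver, T0=6): tooth at mesh = N mod T0
  42 = 7 * 6 + 0, so 42 mod 6 = 0
  gear 0 tooth = 0
Gear 1 (driven, T1=20): tooth at mesh = (-N) mod T1
  42 = 2 * 20 + 2, so 42 mod 20 = 2
  (-42) mod 20 = (-2) mod 20 = 20 - 2 = 18
Mesh after 42 steps: gear-0 tooth 0 meets gear-1 tooth 18

Answer: 0 18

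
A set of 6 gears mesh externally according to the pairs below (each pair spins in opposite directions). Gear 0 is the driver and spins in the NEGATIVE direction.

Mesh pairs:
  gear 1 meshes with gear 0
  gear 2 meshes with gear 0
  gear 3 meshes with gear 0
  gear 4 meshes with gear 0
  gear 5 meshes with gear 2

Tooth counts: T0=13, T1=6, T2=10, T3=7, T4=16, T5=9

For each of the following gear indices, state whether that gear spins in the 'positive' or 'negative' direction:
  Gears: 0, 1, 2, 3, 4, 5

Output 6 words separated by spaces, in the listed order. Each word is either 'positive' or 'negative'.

Gear 0 (driver): negative (depth 0)
  gear 1: meshes with gear 0 -> depth 1 -> positive (opposite of gear 0)
  gear 2: meshes with gear 0 -> depth 1 -> positive (opposite of gear 0)
  gear 3: meshes with gear 0 -> depth 1 -> positive (opposite of gear 0)
  gear 4: meshes with gear 0 -> depth 1 -> positive (opposite of gear 0)
  gear 5: meshes with gear 2 -> depth 2 -> negative (opposite of gear 2)
Queried indices 0, 1, 2, 3, 4, 5 -> negative, positive, positive, positive, positive, negative

Answer: negative positive positive positive positive negative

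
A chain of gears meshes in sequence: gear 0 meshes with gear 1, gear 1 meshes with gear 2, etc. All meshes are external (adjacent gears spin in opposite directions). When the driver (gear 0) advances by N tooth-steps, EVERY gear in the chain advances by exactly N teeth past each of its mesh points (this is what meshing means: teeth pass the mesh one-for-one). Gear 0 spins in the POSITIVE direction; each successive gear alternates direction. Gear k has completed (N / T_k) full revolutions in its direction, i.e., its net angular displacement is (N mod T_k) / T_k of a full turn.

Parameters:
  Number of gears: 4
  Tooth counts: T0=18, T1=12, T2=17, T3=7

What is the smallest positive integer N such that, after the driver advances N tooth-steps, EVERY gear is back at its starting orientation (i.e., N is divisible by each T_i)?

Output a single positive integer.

Answer: 4284

Derivation:
Gear k returns to start when N is a multiple of T_k.
All gears at start simultaneously when N is a common multiple of [18, 12, 17, 7]; the smallest such N is lcm(18, 12, 17, 7).
Start: lcm = T0 = 18
Fold in T1=12: gcd(18, 12) = 6; lcm(18, 12) = 18 * 12 / 6 = 216 / 6 = 36
Fold in T2=17: gcd(36, 17) = 1; lcm(36, 17) = 36 * 17 / 1 = 612 / 1 = 612
Fold in T3=7: gcd(612, 7) = 1; lcm(612, 7) = 612 * 7 / 1 = 4284 / 1 = 4284
Full cycle length = 4284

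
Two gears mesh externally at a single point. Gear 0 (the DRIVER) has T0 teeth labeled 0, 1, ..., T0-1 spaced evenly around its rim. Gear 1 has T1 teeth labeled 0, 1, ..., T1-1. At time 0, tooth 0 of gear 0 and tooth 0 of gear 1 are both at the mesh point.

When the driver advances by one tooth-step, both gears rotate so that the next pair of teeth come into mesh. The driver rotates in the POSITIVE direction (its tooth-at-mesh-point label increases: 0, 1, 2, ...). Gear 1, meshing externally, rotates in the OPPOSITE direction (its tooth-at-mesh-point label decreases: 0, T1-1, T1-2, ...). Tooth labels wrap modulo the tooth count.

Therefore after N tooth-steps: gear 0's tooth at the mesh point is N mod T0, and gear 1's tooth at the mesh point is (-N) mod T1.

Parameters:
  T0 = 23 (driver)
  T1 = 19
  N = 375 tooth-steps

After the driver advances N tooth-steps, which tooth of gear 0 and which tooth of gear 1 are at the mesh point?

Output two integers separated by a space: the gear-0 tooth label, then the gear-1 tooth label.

Answer: 7 5

Derivation:
Gear 0 (driver, T0=23): tooth at mesh = N mod T0
  375 = 16 * 23 + 7, so 375 mod 23 = 7
  gear 0 tooth = 7
Gear 1 (driven, T1=19): tooth at mesh = (-N) mod T1
  375 = 19 * 19 + 14, so 375 mod 19 = 14
  (-375) mod 19 = (-14) mod 19 = 19 - 14 = 5
Mesh after 375 steps: gear-0 tooth 7 meets gear-1 tooth 5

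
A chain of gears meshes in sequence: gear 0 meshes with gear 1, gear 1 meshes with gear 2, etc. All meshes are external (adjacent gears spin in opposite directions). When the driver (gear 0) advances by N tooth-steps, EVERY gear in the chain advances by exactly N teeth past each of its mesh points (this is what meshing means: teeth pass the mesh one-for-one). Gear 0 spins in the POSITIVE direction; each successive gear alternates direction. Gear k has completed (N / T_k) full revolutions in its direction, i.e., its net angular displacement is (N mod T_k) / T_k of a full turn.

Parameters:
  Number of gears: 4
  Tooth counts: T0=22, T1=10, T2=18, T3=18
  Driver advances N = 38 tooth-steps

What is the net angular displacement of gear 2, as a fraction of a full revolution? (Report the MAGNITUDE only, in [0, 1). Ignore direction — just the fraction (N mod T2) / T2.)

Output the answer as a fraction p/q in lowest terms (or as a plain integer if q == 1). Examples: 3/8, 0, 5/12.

Chain of 4 gears, tooth counts: [22, 10, 18, 18]
  gear 0: T0=22, direction=positive, advance = 38 mod 22 = 16 teeth = 16/22 turn
  gear 1: T1=10, direction=negative, advance = 38 mod 10 = 8 teeth = 8/10 turn
  gear 2: T2=18, direction=positive, advance = 38 mod 18 = 2 teeth = 2/18 turn
  gear 3: T3=18, direction=negative, advance = 38 mod 18 = 2 teeth = 2/18 turn
Gear 2: 38 mod 18 = 2
Fraction = 2 / 18 = 1/9 (gcd(2,18)=2) = 1/9

Answer: 1/9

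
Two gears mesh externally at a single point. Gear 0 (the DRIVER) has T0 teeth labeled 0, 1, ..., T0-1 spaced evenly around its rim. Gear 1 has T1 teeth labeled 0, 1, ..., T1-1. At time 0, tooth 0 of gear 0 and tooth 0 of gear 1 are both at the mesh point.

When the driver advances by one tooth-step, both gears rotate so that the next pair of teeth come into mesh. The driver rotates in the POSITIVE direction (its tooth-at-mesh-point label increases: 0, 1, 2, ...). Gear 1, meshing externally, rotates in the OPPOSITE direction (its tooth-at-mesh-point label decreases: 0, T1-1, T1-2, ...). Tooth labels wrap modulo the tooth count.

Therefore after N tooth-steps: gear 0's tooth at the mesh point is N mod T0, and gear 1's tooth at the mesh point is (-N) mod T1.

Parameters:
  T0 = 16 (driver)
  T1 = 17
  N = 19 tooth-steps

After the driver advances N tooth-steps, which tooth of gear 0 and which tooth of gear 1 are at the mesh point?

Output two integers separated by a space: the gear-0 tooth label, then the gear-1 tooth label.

Answer: 3 15

Derivation:
Gear 0 (driver, T0=16): tooth at mesh = N mod T0
  19 = 1 * 16 + 3, so 19 mod 16 = 3
  gear 0 tooth = 3
Gear 1 (driven, T1=17): tooth at mesh = (-N) mod T1
  19 = 1 * 17 + 2, so 19 mod 17 = 2
  (-19) mod 17 = (-2) mod 17 = 17 - 2 = 15
Mesh after 19 steps: gear-0 tooth 3 meets gear-1 tooth 15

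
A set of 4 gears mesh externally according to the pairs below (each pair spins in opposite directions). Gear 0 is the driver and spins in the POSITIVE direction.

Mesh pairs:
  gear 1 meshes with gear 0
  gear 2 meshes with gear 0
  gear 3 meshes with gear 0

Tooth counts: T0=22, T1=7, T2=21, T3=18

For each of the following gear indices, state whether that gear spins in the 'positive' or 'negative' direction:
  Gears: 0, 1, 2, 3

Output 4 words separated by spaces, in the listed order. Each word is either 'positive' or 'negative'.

Answer: positive negative negative negative

Derivation:
Gear 0 (driver): positive (depth 0)
  gear 1: meshes with gear 0 -> depth 1 -> negative (opposite of gear 0)
  gear 2: meshes with gear 0 -> depth 1 -> negative (opposite of gear 0)
  gear 3: meshes with gear 0 -> depth 1 -> negative (opposite of gear 0)
Queried indices 0, 1, 2, 3 -> positive, negative, negative, negative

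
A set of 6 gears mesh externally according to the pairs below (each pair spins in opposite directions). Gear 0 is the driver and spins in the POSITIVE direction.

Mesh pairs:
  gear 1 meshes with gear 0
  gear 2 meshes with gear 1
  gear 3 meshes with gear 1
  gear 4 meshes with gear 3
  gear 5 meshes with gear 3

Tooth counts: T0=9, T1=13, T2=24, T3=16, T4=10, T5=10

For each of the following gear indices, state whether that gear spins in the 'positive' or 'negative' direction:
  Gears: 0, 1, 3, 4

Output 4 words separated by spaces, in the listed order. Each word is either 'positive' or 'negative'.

Answer: positive negative positive negative

Derivation:
Gear 0 (driver): positive (depth 0)
  gear 1: meshes with gear 0 -> depth 1 -> negative (opposite of gear 0)
  gear 2: meshes with gear 1 -> depth 2 -> positive (opposite of gear 1)
  gear 3: meshes with gear 1 -> depth 2 -> positive (opposite of gear 1)
  gear 4: meshes with gear 3 -> depth 3 -> negative (opposite of gear 3)
  gear 5: meshes with gear 3 -> depth 3 -> negative (opposite of gear 3)
Queried indices 0, 1, 3, 4 -> positive, negative, positive, negative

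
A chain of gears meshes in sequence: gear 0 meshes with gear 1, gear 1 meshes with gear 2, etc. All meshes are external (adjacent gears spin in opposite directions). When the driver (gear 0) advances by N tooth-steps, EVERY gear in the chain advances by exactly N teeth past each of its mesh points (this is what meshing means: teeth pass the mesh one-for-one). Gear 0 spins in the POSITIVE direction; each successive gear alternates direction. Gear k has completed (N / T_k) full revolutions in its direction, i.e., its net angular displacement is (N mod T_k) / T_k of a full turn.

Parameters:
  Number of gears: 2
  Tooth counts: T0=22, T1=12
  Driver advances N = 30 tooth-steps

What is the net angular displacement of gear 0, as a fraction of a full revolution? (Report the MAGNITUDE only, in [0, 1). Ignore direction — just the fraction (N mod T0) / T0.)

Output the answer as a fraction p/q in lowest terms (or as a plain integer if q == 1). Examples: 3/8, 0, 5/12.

Answer: 4/11

Derivation:
Chain of 2 gears, tooth counts: [22, 12]
  gear 0: T0=22, direction=positive, advance = 30 mod 22 = 8 teeth = 8/22 turn
  gear 1: T1=12, direction=negative, advance = 30 mod 12 = 6 teeth = 6/12 turn
Gear 0: 30 mod 22 = 8
Fraction = 8 / 22 = 4/11 (gcd(8,22)=2) = 4/11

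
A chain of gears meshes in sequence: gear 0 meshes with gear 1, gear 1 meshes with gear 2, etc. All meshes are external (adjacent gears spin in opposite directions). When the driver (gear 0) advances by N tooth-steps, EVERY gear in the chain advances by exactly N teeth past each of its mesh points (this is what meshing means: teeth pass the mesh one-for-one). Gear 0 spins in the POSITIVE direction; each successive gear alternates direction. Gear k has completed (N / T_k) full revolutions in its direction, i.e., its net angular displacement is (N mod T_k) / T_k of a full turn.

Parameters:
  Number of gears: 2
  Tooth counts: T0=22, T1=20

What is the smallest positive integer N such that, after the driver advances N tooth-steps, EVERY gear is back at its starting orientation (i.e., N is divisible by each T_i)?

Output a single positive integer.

Gear k returns to start when N is a multiple of T_k.
All gears at start simultaneously when N is a common multiple of [22, 20]; the smallest such N is lcm(22, 20).
Start: lcm = T0 = 22
Fold in T1=20: gcd(22, 20) = 2; lcm(22, 20) = 22 * 20 / 2 = 440 / 2 = 220
Full cycle length = 220

Answer: 220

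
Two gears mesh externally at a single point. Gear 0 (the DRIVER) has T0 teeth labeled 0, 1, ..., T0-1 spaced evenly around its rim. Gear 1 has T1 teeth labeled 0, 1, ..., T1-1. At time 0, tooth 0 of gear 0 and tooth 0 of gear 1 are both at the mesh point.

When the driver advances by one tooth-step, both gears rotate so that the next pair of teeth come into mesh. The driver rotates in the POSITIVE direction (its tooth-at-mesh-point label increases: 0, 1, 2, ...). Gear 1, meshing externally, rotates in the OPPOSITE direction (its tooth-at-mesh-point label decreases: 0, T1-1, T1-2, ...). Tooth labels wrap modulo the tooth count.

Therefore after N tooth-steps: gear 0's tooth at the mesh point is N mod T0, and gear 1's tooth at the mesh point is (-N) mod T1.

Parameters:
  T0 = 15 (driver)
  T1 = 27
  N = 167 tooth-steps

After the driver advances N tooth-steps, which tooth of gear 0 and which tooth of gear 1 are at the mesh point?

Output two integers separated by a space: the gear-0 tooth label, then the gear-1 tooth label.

Gear 0 (driver, T0=15): tooth at mesh = N mod T0
  167 = 11 * 15 + 2, so 167 mod 15 = 2
  gear 0 tooth = 2
Gear 1 (driven, T1=27): tooth at mesh = (-N) mod T1
  167 = 6 * 27 + 5, so 167 mod 27 = 5
  (-167) mod 27 = (-5) mod 27 = 27 - 5 = 22
Mesh after 167 steps: gear-0 tooth 2 meets gear-1 tooth 22

Answer: 2 22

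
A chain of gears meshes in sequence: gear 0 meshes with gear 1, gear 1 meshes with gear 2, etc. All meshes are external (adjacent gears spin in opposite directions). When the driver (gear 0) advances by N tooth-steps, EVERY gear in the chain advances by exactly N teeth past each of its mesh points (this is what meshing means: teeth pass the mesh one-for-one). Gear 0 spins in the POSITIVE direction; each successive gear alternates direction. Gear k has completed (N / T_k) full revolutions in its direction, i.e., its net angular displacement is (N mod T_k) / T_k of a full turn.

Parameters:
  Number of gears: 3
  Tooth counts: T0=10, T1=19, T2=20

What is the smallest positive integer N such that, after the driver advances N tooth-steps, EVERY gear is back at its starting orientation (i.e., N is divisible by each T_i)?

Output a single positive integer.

Gear k returns to start when N is a multiple of T_k.
All gears at start simultaneously when N is a common multiple of [10, 19, 20]; the smallest such N is lcm(10, 19, 20).
Start: lcm = T0 = 10
Fold in T1=19: gcd(10, 19) = 1; lcm(10, 19) = 10 * 19 / 1 = 190 / 1 = 190
Fold in T2=20: gcd(190, 20) = 10; lcm(190, 20) = 190 * 20 / 10 = 3800 / 10 = 380
Full cycle length = 380

Answer: 380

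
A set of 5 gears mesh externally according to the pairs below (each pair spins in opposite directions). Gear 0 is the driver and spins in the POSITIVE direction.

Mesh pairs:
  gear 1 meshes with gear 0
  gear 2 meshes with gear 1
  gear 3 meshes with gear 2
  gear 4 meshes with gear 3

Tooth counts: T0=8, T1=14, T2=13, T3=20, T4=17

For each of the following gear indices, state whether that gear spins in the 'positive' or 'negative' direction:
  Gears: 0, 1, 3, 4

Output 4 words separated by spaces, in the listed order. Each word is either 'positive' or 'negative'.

Gear 0 (driver): positive (depth 0)
  gear 1: meshes with gear 0 -> depth 1 -> negative (opposite of gear 0)
  gear 2: meshes with gear 1 -> depth 2 -> positive (opposite of gear 1)
  gear 3: meshes with gear 2 -> depth 3 -> negative (opposite of gear 2)
  gear 4: meshes with gear 3 -> depth 4 -> positive (opposite of gear 3)
Queried indices 0, 1, 3, 4 -> positive, negative, negative, positive

Answer: positive negative negative positive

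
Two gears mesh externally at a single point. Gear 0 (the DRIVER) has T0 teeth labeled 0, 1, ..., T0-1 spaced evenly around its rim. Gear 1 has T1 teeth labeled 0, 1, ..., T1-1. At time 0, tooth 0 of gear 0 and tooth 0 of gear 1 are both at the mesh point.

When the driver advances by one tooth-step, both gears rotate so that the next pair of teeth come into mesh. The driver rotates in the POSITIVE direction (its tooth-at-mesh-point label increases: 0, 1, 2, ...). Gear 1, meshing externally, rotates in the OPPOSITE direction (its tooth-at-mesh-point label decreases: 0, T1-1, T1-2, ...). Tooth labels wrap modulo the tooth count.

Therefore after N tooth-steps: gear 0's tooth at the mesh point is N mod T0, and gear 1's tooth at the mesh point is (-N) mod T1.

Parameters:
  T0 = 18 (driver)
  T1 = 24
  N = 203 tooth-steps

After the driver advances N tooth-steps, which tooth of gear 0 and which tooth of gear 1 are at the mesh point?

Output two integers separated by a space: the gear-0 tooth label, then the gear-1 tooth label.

Gear 0 (driver, T0=18): tooth at mesh = N mod T0
  203 = 11 * 18 + 5, so 203 mod 18 = 5
  gear 0 tooth = 5
Gear 1 (driven, T1=24): tooth at mesh = (-N) mod T1
  203 = 8 * 24 + 11, so 203 mod 24 = 11
  (-203) mod 24 = (-11) mod 24 = 24 - 11 = 13
Mesh after 203 steps: gear-0 tooth 5 meets gear-1 tooth 13

Answer: 5 13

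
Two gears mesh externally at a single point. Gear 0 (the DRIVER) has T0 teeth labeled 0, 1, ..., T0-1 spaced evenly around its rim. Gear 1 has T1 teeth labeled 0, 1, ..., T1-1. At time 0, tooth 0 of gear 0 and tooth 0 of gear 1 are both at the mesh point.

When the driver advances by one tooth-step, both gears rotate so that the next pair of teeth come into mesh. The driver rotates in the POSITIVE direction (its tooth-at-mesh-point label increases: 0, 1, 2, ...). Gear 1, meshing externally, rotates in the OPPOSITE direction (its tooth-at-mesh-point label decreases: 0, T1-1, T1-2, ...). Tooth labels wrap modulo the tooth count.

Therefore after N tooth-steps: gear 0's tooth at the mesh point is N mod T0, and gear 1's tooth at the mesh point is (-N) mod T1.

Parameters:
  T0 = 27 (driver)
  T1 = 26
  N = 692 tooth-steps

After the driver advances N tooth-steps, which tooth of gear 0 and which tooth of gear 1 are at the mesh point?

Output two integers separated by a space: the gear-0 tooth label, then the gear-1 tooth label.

Answer: 17 10

Derivation:
Gear 0 (driver, T0=27): tooth at mesh = N mod T0
  692 = 25 * 27 + 17, so 692 mod 27 = 17
  gear 0 tooth = 17
Gear 1 (driven, T1=26): tooth at mesh = (-N) mod T1
  692 = 26 * 26 + 16, so 692 mod 26 = 16
  (-692) mod 26 = (-16) mod 26 = 26 - 16 = 10
Mesh after 692 steps: gear-0 tooth 17 meets gear-1 tooth 10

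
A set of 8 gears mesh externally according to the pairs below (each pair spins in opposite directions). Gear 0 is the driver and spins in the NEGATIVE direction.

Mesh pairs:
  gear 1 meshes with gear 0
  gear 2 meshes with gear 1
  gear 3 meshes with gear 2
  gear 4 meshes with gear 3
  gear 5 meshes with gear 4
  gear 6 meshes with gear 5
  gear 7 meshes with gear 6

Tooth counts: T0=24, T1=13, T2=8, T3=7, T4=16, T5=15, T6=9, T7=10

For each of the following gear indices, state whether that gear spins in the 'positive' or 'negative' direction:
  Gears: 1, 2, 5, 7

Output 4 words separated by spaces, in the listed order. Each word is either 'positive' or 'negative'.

Gear 0 (driver): negative (depth 0)
  gear 1: meshes with gear 0 -> depth 1 -> positive (opposite of gear 0)
  gear 2: meshes with gear 1 -> depth 2 -> negative (opposite of gear 1)
  gear 3: meshes with gear 2 -> depth 3 -> positive (opposite of gear 2)
  gear 4: meshes with gear 3 -> depth 4 -> negative (opposite of gear 3)
  gear 5: meshes with gear 4 -> depth 5 -> positive (opposite of gear 4)
  gear 6: meshes with gear 5 -> depth 6 -> negative (opposite of gear 5)
  gear 7: meshes with gear 6 -> depth 7 -> positive (opposite of gear 6)
Queried indices 1, 2, 5, 7 -> positive, negative, positive, positive

Answer: positive negative positive positive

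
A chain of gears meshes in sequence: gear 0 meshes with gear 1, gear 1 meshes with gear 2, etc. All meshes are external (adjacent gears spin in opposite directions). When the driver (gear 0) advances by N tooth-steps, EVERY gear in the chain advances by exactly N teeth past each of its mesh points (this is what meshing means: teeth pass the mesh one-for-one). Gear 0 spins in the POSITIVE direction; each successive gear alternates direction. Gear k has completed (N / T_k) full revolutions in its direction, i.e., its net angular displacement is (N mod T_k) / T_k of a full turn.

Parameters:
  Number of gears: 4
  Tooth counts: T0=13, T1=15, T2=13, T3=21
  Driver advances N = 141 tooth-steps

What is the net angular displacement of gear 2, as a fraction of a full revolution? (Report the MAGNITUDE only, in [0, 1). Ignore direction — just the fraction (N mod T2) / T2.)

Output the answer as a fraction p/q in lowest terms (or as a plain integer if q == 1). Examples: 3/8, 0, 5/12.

Chain of 4 gears, tooth counts: [13, 15, 13, 21]
  gear 0: T0=13, direction=positive, advance = 141 mod 13 = 11 teeth = 11/13 turn
  gear 1: T1=15, direction=negative, advance = 141 mod 15 = 6 teeth = 6/15 turn
  gear 2: T2=13, direction=positive, advance = 141 mod 13 = 11 teeth = 11/13 turn
  gear 3: T3=21, direction=negative, advance = 141 mod 21 = 15 teeth = 15/21 turn
Gear 2: 141 mod 13 = 11
Fraction = 11 / 13 = 11/13 (gcd(11,13)=1) = 11/13

Answer: 11/13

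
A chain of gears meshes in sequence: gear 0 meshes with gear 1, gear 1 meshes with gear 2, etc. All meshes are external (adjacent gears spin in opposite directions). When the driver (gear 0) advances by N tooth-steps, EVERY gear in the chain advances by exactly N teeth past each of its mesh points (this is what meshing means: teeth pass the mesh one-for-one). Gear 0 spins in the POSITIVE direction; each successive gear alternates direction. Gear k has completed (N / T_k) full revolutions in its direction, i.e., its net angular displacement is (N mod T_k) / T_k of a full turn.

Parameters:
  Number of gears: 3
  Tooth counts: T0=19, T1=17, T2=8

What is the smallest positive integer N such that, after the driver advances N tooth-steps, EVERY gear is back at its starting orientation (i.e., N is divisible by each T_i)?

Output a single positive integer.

Answer: 2584

Derivation:
Gear k returns to start when N is a multiple of T_k.
All gears at start simultaneously when N is a common multiple of [19, 17, 8]; the smallest such N is lcm(19, 17, 8).
Start: lcm = T0 = 19
Fold in T1=17: gcd(19, 17) = 1; lcm(19, 17) = 19 * 17 / 1 = 323 / 1 = 323
Fold in T2=8: gcd(323, 8) = 1; lcm(323, 8) = 323 * 8 / 1 = 2584 / 1 = 2584
Full cycle length = 2584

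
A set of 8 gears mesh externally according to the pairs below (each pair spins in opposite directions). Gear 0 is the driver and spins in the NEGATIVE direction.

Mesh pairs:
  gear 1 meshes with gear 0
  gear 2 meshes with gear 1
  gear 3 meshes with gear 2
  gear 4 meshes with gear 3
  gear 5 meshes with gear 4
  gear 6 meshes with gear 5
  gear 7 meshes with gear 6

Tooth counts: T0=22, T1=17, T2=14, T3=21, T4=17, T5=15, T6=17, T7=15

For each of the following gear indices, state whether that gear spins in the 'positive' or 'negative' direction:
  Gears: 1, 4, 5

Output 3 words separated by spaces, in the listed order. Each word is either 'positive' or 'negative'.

Gear 0 (driver): negative (depth 0)
  gear 1: meshes with gear 0 -> depth 1 -> positive (opposite of gear 0)
  gear 2: meshes with gear 1 -> depth 2 -> negative (opposite of gear 1)
  gear 3: meshes with gear 2 -> depth 3 -> positive (opposite of gear 2)
  gear 4: meshes with gear 3 -> depth 4 -> negative (opposite of gear 3)
  gear 5: meshes with gear 4 -> depth 5 -> positive (opposite of gear 4)
  gear 6: meshes with gear 5 -> depth 6 -> negative (opposite of gear 5)
  gear 7: meshes with gear 6 -> depth 7 -> positive (opposite of gear 6)
Queried indices 1, 4, 5 -> positive, negative, positive

Answer: positive negative positive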